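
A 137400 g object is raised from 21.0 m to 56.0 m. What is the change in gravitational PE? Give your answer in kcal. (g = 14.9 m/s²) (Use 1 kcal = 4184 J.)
Convert to SI: m = 137.4 kg, Δh = 35.0 m
ΔPE = mgΔh = (137.4)(14.9)(35.0) = 71654.1 J = 17.13 kcal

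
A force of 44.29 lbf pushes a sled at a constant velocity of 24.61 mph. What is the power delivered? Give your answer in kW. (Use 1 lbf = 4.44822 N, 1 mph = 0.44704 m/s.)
Convert to SI: F = 197.012 N, v = 11.0017 m/s
P = Fv = (197.012)(11.0017) = 2167.45 W = 2.167 kW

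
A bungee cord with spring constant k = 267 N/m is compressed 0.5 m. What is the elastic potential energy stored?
PE = ½kx² = ½(267)(0.5)² = 33.38 J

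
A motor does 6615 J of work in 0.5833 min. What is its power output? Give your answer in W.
Convert to SI: W = 6615.0 J, t = 34.998 s
P = W/t = 6615.0/34.998 = 189.0 W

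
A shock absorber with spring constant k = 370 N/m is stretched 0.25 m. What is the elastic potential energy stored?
PE = ½kx² = ½(370)(0.25)² = 11.56 J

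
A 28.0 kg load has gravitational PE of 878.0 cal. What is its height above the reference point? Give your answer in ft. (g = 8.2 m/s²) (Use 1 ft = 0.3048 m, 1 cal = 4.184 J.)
Convert to SI: m = 28.0 kg, PE = 3673.55 J
h = PE/(mg) = 3673.55/(28.0·8.2) = 15.9998 m = 52.49 ft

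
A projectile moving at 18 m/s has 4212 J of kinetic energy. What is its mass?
m = 2·KE/v² = 2·4212/(18)² = 26.0 kg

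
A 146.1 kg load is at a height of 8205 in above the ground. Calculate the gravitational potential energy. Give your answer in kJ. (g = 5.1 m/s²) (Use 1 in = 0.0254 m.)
Convert to SI: m = 146.1 kg, h = 208.407 m
PE = mgh = (146.1)(5.1)(208.407) = 155286 J = 155.3 kJ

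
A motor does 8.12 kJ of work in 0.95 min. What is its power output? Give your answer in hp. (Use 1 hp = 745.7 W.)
Convert to SI: W = 8120.0 J, t = 57.0 s
P = W/t = 8120.0/57.0 = 142.456 W = 0.191 hp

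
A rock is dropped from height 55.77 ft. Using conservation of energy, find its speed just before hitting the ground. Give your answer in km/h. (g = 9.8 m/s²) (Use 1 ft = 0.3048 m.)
Convert to SI: h = 16.9987 m
mgh = ½mv² ⇒ v = √(2gh) = √(2·9.8·16.9987) = 18.2531 m/s = 65.71 km/h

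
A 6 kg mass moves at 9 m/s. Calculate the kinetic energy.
KE = ½mv² = ½(6)(9)² = 243.0 J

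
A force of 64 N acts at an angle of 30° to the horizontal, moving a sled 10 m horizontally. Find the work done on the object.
W = F·d·cosθ = (64)(10)cos(30°) = 554.3 J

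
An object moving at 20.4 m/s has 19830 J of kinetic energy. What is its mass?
m = 2·KE/v² = 2·19830/(20.4)² = 95.3 kg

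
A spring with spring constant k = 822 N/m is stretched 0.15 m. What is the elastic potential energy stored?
PE = ½kx² = ½(822)(0.15)² = 9.248 J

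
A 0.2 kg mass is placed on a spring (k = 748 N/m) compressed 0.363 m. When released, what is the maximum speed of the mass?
½kx² = ½mv² ⇒ v = x√(k/m) = (0.363)√(748/0.2) = 22.2 m/s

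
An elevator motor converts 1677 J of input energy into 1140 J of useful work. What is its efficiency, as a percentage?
η = W_out/W_in = 1140/1677 = 67.98%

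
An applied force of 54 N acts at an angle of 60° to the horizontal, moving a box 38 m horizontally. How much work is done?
W = F·d·cosθ = (54)(38)cos(60°) = 1026 J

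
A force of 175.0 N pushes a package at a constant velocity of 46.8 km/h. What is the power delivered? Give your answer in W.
Convert to SI: F = 175.0 N, v = 13.0 m/s
P = Fv = (175.0)(13.0) = 2275 W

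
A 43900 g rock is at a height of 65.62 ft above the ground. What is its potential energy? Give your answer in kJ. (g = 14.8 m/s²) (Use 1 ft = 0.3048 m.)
Convert to SI: m = 43.9 kg, h = 20.001 m
PE = mgh = (43.9)(14.8)(20.001) = 12995.0 J = 13.0 kJ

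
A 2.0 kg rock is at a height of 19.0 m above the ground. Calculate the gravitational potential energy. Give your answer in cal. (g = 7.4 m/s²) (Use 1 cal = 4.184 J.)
PE = mgh = (2.0)(7.4)(19.0) = 281.2 J = 67.21 cal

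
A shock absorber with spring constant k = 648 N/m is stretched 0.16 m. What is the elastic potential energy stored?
PE = ½kx² = ½(648)(0.16)² = 8.294 J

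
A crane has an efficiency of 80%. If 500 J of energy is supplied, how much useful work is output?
W_out = η·W_in = 0.8·500 = 400.0 J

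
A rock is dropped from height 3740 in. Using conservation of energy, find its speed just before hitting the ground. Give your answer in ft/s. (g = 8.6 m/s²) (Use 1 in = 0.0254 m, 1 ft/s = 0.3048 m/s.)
Convert to SI: h = 94.996 m
mgh = ½mv² ⇒ v = √(2gh) = √(2·8.6·94.996) = 40.4219 m/s = 132.6 ft/s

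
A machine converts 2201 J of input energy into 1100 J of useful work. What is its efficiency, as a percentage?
η = W_out/W_in = 1100/2201 = 49.98%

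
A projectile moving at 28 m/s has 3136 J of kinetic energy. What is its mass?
m = 2·KE/v² = 2·3136/(28)² = 8.0 kg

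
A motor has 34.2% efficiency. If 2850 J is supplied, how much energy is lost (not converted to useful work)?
W_lost = W_in(1 − η) = 2850·(1 − 0.342) = 1875 J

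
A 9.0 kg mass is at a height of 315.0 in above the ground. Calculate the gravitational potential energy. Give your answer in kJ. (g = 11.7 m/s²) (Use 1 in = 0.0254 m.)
Convert to SI: m = 9.0 kg, h = 8.001 m
PE = mgh = (9.0)(11.7)(8.001) = 842.505 J = 0.8425 kJ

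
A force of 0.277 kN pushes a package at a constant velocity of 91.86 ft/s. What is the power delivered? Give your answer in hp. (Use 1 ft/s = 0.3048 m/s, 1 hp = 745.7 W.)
Convert to SI: F = 277.0 N, v = 27.9989 m/s
P = Fv = (277.0)(27.9989) = 7755.7 W = 10.4 hp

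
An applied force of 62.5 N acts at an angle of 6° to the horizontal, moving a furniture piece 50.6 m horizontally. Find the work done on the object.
W = F·d·cosθ = (62.5)(50.6)cos(6°) = 3145 J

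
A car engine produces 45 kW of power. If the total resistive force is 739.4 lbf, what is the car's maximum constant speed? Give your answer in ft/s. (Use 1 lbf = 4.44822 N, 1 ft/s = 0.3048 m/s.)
Convert to SI: F = 3289.01 N
P = Fv ⇒ v = P/F = 45000 W/3289.01 N = 13.6819 m/s = 44.89 ft/s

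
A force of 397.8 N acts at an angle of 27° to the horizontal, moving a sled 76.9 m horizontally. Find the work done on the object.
W = F·d·cosθ = (397.8)(76.9)cos(27°) = 27260 J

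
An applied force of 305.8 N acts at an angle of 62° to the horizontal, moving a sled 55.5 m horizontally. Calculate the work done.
W = F·d·cosθ = (305.8)(55.5)cos(62°) = 7968 J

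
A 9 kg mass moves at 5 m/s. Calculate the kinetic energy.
KE = ½mv² = ½(9)(5)² = 112.5 J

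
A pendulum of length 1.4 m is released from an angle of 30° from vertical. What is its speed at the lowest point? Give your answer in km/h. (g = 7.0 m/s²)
h = L(1 − cosθ) = 1.4(1 − cos30°) = 0.187564 m
v = √(2gh) = √(2·7.0·0.187564) = 1.62046 m/s = 5.834 km/h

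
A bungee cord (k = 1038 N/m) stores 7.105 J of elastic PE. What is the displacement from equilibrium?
x = √(2·PE/k) = √(2·7.105/1038) = 0.117 m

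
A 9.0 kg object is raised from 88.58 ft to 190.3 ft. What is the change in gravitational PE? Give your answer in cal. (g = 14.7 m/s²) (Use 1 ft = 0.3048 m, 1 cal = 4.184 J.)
Convert to SI: m = 9.0 kg, Δh = 31.0043 m
ΔPE = mgΔh = (9.0)(14.7)(31.0043) = 4101.86 J = 980.4 cal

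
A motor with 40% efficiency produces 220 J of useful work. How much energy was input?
W_in = W_out/η = 220/0.4 = 550.0 J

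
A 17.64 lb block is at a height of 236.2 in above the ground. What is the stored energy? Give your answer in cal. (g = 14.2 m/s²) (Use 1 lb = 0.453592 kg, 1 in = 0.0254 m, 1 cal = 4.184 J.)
Convert to SI: m = 8.00136 kg, h = 5.99948 m
PE = mgh = (8.00136)(14.2)(5.99948) = 681.657 J = 162.9 cal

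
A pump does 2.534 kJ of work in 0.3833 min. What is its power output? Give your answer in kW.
Convert to SI: W = 2534.0 J, t = 22.998 s
P = W/t = 2534.0/22.998 = 110.183 W = 0.1102 kW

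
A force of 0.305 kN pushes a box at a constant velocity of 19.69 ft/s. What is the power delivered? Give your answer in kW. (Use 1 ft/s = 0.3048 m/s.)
Convert to SI: F = 305.0 N, v = 6.00151 m/s
P = Fv = (305.0)(6.00151) = 1830.46 W = 1.83 kW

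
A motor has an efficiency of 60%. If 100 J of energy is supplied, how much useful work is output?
W_out = η·W_in = 0.6·100 = 60.0 J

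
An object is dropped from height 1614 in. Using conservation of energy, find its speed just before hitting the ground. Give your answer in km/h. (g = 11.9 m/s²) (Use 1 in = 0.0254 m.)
Convert to SI: h = 40.9956 m
mgh = ½mv² ⇒ v = √(2gh) = √(2·11.9·40.9956) = 31.23612 m/s = 112.5 km/h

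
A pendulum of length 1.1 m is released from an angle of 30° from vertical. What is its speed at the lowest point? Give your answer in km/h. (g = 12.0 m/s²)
h = L(1 − cosθ) = 1.1(1 − cos30°) = 0.147372 m
v = √(2gh) = √(2·12.0·0.147372) = 1.88067 m/s = 6.77 km/h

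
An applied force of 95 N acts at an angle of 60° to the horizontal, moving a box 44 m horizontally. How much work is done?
W = F·d·cosθ = (95)(44)cos(60°) = 2090 J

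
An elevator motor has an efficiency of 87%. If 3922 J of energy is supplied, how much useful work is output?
W_out = η·W_in = 0.87·3922 = 3412.14 J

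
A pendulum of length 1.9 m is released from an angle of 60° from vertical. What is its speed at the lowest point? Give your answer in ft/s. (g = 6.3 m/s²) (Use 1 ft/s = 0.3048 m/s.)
h = L(1 − cosθ) = 1.9(1 − cos60°) = 0.95 m
v = √(2gh) = √(2·6.3·0.95) = 3.45977 m/s = 11.35 ft/s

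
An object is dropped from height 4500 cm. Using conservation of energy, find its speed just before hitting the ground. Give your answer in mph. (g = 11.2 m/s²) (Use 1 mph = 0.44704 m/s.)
Convert to SI: h = 45.0 m
mgh = ½mv² ⇒ v = √(2gh) = √(2·11.2·45.0) = 31.749 m/s = 71.02 mph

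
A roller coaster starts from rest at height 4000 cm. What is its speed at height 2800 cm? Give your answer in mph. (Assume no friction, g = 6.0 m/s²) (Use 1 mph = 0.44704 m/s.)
Convert to SI: h₁−h₂ = 12.0 m
mgh₁ = mgh₂ + ½mv² ⇒ v = √(2g(h₁−h₂)) = √(2·6.0·12.0) = 12.0 m/s = 26.84 mph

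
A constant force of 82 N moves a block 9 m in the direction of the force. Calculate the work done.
W = F·d = (82)(9) = 738.0 J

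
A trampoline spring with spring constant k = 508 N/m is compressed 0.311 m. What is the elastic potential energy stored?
PE = ½kx² = ½(508)(0.311)² = 24.57 J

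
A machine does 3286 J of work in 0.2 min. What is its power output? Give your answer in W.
Convert to SI: W = 3286.0 J, t = 12.0 s
P = W/t = 3286.0/12.0 = 273.8 W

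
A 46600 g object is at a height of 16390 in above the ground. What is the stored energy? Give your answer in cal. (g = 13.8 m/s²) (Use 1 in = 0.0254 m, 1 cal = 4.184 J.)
Convert to SI: m = 46.6 kg, h = 416.306 m
PE = mgh = (46.6)(13.8)(416.306) = 267718 J = 63990 cal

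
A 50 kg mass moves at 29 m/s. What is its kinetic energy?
KE = ½mv² = ½(50)(29)² = 21025.0 J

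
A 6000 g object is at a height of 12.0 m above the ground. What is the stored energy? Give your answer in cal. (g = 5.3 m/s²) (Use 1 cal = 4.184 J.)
Convert to SI: m = 6.0 kg, h = 12.0 m
PE = mgh = (6.0)(5.3)(12.0) = 381.6 J = 91.2 cal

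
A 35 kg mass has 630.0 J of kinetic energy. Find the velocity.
v = √(2·KE/m) = √(2·630.0/35) = 6.0 m/s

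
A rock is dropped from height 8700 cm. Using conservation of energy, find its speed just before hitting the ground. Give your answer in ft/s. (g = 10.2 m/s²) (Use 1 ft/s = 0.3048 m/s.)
Convert to SI: h = 87.0 m
mgh = ½mv² ⇒ v = √(2gh) = √(2·10.2·87.0) = 42.1284 m/s = 138.2 ft/s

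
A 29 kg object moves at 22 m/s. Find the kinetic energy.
KE = ½mv² = ½(29)(22)² = 7018.0 J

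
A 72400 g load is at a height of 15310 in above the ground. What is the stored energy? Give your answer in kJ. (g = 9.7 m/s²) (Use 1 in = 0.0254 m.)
Convert to SI: m = 72.4 kg, h = 388.874 m
PE = mgh = (72.4)(9.7)(388.874) = 273098 J = 273.1 kJ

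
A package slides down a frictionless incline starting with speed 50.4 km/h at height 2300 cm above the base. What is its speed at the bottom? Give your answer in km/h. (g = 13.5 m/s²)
Convert to SI: v₀ = 14.0 m/s, h = 23.0 m
½mv₀² + mgh = ½mv² ⇒ v = √(v₀² + 2gh) = √(14.0² + 2·13.5·23.0) = 28.5832 m/s = 102.9 km/h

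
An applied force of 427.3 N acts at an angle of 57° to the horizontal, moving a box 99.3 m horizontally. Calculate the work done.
W = F·d·cosθ = (427.3)(99.3)cos(57°) = 23110 J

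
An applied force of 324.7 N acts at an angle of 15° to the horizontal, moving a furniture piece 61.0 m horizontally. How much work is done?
W = F·d·cosθ = (324.7)(61.0)cos(15°) = 19130 J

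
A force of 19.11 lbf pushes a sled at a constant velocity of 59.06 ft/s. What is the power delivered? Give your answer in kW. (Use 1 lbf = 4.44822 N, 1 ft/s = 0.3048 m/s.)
Convert to SI: F = 85.0055 N, v = 18.0015 m/s
P = Fv = (85.0055)(18.0015) = 1530.23 W = 1.53 kW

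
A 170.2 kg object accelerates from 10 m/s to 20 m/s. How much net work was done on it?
W = ΔKE = ½m(v₂² − v₁²) = ½(170.2)(20² − 10²) = 25530.0 J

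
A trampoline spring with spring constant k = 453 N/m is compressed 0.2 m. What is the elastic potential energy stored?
PE = ½kx² = ½(453)(0.2)² = 9.06 J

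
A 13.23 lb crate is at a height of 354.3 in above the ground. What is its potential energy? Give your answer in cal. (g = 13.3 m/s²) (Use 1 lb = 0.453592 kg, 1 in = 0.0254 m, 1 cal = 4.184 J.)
Convert to SI: m = 6.00102 kg, h = 8.99922 m
PE = mgh = (6.00102)(13.3)(8.99922) = 718.26 J = 171.7 cal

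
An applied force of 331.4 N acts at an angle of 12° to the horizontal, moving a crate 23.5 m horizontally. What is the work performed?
W = F·d·cosθ = (331.4)(23.5)cos(12°) = 7618 J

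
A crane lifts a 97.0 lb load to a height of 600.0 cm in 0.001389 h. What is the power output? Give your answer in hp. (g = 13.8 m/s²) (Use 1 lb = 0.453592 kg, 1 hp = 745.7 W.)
Convert to SI: m = 43.9984 kg, h = 6.0 m, t = 5.0004 s
P = mgh/t = (43.9984)(13.8)(6.0)/5.0004 = 728.556 W = 0.977 hp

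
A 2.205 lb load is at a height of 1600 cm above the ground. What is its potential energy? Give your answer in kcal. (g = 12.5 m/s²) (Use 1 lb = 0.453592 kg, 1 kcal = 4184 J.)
Convert to SI: m = 1.00017 kg, h = 16.0 m
PE = mgh = (1.00017)(12.5)(16.0) = 200.034 J = 0.04781 kcal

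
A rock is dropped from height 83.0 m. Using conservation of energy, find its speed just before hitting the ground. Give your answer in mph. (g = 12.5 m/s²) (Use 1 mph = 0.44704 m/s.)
mgh = ½mv² ⇒ v = √(2gh) = √(2·12.5·83.0) = 45.5522 m/s = 101.9 mph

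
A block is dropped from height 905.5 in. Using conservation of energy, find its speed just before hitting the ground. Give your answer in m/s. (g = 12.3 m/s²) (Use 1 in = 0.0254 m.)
Convert to SI: h = 22.9997 m
mgh = ½mv² ⇒ v = √(2gh) = √(2·12.3·22.9997) = 23.79 m/s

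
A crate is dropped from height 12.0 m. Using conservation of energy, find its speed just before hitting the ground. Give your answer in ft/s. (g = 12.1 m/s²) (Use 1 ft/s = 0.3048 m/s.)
mgh = ½mv² ⇒ v = √(2gh) = √(2·12.1·12.0) = 17.0411 m/s = 55.91 ft/s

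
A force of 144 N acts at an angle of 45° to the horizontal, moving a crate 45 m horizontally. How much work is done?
W = F·d·cosθ = (144)(45)cos(45°) = 4582 J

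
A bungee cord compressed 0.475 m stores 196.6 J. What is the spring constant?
k = 2·PE/x² = 2·196.6/(0.475)² = 1743 N/m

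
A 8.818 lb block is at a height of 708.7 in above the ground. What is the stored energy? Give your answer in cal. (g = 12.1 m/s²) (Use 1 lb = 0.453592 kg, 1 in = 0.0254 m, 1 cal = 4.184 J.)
Convert to SI: m = 3.99977 kg, h = 18.001 m
PE = mgh = (3.99977)(12.1)(18.001) = 871.198 J = 208.2 cal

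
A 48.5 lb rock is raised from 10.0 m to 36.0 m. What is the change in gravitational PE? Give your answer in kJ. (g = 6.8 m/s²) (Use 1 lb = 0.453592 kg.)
Convert to SI: m = 21.9992 kg, Δh = 26.0 m
ΔPE = mgΔh = (21.9992)(6.8)(26.0) = 3889.46 J = 3.889 kJ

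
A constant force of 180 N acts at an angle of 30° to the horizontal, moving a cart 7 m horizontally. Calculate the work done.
W = F·d·cosθ = (180)(7)cos(30°) = 1091 J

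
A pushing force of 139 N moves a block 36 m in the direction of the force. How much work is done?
W = F·d = (139)(36) = 5004 J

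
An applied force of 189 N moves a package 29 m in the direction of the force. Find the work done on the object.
W = F·d = (189)(29) = 5481 J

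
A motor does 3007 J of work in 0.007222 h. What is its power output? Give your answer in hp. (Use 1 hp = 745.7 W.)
Convert to SI: W = 3007.0 J, t = 25.9992 s
P = W/t = 3007.0/25.9992 = 115.657 W = 0.1551 hp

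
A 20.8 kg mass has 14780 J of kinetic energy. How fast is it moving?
v = √(2·KE/m) = √(2·14780/20.8) = 37.7 m/s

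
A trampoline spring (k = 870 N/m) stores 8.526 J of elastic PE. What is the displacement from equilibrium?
x = √(2·PE/k) = √(2·8.526/870) = 0.14 m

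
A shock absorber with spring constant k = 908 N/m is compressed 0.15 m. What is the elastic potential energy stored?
PE = ½kx² = ½(908)(0.15)² = 10.22 J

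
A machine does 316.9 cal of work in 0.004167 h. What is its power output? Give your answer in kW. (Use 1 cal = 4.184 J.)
Convert to SI: W = 1325.91 J, t = 15.0012 s
P = W/t = 1325.91/15.0012 = 88.3869 W = 0.08839 kW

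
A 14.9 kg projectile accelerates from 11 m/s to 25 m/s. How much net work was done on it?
W = ΔKE = ½m(v₂² − v₁²) = ½(14.9)(25² − 11²) = 3754.8 J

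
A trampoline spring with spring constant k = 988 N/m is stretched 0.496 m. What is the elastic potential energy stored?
PE = ½kx² = ½(988)(0.496)² = 121.5 J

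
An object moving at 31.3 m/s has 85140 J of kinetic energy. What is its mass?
m = 2·KE/v² = 2·85140/(31.3)² = 173.8 kg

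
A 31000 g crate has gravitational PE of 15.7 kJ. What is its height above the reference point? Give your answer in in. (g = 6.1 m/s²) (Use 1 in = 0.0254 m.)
Convert to SI: m = 31.0 kg, PE = 15700.0 J
h = PE/(mg) = 15700.0/(31.0·6.1) = 83.0249 m = 3269 in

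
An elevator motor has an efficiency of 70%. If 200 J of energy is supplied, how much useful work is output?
W_out = η·W_in = 0.7·200 = 140.0 J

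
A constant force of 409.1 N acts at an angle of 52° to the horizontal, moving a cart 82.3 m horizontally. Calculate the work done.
W = F·d·cosθ = (409.1)(82.3)cos(52°) = 20730 J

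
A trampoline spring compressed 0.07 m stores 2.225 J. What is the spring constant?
k = 2·PE/x² = 2·2.225/(0.07)² = 908.2 N/m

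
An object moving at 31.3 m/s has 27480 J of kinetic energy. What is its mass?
m = 2·KE/v² = 2·27480/(31.3)² = 56.1 kg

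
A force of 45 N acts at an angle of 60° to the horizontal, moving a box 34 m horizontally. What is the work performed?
W = F·d·cosθ = (45)(34)cos(60°) = 765.0 J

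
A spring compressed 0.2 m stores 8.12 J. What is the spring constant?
k = 2·PE/x² = 2·8.12/(0.2)² = 406.0 N/m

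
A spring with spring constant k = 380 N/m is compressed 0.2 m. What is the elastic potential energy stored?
PE = ½kx² = ½(380)(0.2)² = 7.6 J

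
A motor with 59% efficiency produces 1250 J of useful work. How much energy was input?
W_in = W_out/η = 1250/0.59 = 2119 J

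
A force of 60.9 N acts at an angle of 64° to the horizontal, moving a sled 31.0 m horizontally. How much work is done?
W = F·d·cosθ = (60.9)(31.0)cos(64°) = 827.6 J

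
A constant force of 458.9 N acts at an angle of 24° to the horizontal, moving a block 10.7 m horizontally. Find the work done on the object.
W = F·d·cosθ = (458.9)(10.7)cos(24°) = 4486 J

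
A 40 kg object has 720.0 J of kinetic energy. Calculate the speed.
v = √(2·KE/m) = √(2·720.0/40) = 6.0 m/s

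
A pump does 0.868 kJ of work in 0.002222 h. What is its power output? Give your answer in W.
Convert to SI: W = 868.0 J, t = 7.9992 s
P = W/t = 868.0/7.9992 = 108.5 W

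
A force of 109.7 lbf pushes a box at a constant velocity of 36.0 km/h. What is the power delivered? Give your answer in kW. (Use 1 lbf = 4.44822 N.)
Convert to SI: F = 487.97 N, v = 10.0 m/s
P = Fv = (487.97)(10.0) = 4879.7 W = 4.88 kW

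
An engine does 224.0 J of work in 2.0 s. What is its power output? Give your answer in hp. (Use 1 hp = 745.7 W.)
P = W/t = 224.0/2.0 = 112.0 W = 0.1502 hp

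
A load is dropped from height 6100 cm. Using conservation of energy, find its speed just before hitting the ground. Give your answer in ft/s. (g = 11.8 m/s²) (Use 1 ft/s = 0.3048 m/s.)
Convert to SI: h = 61.0 m
mgh = ½mv² ⇒ v = √(2gh) = √(2·11.8·61.0) = 37.9421 m/s = 124.5 ft/s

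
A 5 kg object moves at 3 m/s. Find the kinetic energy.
KE = ½mv² = ½(5)(3)² = 22.5 J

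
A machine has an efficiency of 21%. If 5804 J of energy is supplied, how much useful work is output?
W_out = η·W_in = 0.21·5804 = 1218.84 J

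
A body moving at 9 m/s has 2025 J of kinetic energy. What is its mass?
m = 2·KE/v² = 2·2025/(9)² = 50.0 kg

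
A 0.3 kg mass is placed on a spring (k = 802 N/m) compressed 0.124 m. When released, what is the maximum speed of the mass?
½kx² = ½mv² ⇒ v = x√(k/m) = (0.124)√(802/0.3) = 6.411 m/s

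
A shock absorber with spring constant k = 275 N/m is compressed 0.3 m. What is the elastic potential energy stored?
PE = ½kx² = ½(275)(0.3)² = 12.38 J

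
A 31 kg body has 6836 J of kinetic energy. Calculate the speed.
v = √(2·KE/m) = √(2·6836/31) = 21.0 m/s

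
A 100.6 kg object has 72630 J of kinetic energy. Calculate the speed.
v = √(2·KE/m) = √(2·72630/100.6) = 38.0 m/s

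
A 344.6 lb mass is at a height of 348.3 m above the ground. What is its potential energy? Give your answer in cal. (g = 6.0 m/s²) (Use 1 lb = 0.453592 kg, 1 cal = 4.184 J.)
Convert to SI: m = 156.308 kg, h = 348.3 m
PE = mgh = (156.308)(6.0)(348.3) = 326652 J = 78070 cal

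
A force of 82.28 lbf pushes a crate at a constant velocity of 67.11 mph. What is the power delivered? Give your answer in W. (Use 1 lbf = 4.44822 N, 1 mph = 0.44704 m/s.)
Convert to SI: F = 366.0 N, v = 30.0009 m/s
P = Fv = (366.0)(30.0009) = 10980 W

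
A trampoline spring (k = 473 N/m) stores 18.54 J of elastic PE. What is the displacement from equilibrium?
x = √(2·PE/k) = √(2·18.54/473) = 0.28 m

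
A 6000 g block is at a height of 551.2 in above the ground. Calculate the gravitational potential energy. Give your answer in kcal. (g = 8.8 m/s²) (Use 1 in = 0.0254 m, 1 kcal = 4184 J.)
Convert to SI: m = 6.0 kg, h = 14.0005 m
PE = mgh = (6.0)(8.8)(14.0005) = 739.225 J = 0.1767 kcal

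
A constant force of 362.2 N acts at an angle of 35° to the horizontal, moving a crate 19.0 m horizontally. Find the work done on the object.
W = F·d·cosθ = (362.2)(19.0)cos(35°) = 5637 J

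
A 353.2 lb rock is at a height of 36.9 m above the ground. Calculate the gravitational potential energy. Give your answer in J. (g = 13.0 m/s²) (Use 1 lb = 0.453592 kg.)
Convert to SI: m = 160.209 kg, h = 36.9 m
PE = mgh = (160.209)(13.0)(36.9) = 76850 J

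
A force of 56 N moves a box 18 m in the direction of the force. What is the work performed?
W = F·d = (56)(18) = 1008 J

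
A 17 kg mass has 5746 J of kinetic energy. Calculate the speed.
v = √(2·KE/m) = √(2·5746/17) = 26.0 m/s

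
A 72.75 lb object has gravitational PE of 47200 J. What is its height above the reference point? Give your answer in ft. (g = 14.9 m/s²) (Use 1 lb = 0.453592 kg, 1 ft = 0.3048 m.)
Convert to SI: m = 32.9988 kg, PE = 47200.0 J
h = PE/(mg) = 47200.0/(32.9988·14.9) = 95.9969 m = 315.0 ft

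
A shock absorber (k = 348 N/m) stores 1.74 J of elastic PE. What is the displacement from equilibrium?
x = √(2·PE/k) = √(2·1.74/348) = 0.1 m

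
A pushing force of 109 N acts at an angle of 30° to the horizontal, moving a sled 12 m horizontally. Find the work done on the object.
W = F·d·cosθ = (109)(12)cos(30°) = 1133 J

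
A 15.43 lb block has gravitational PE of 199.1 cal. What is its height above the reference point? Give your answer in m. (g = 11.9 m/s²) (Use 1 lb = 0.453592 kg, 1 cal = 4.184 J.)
Convert to SI: m = 6.99892 kg, PE = 833.034 J
h = PE/(mg) = 833.034/(6.99892·11.9) = 10.0 m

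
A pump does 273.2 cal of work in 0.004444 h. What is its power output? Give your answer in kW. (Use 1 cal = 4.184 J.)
Convert to SI: W = 1143.07 J, t = 15.9984 s
P = W/t = 1143.07/15.9984 = 71.4489 W = 0.07145 kW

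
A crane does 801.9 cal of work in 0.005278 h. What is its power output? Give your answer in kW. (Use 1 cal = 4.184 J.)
Convert to SI: W = 3355.15 J, t = 19.0008 s
P = W/t = 3355.15/19.0008 = 176.579 W = 0.1766 kW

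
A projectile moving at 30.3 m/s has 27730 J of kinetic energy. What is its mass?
m = 2·KE/v² = 2·27730/(30.3)² = 60.41 kg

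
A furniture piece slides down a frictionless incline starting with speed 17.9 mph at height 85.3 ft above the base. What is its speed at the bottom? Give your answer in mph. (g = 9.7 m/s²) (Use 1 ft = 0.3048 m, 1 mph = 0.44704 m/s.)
Convert to SI: v₀ = 8.00202 m/s, h = 25.9994 m
½mv₀² + mgh = ½mv² ⇒ v = √(v₀² + 2gh) = √(8.00202² + 2·9.7·25.9994) = 23.8416 m/s = 53.33 mph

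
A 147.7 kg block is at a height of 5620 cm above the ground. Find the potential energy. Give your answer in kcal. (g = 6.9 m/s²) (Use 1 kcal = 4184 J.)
Convert to SI: m = 147.7 kg, h = 56.2 m
PE = mgh = (147.7)(6.9)(56.2) = 57275.1 J = 13.69 kcal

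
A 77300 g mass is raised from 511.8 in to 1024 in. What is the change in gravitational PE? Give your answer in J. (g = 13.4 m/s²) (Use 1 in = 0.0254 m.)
Convert to SI: m = 77.3 kg, Δh = 13.0099 m
ΔPE = mgΔh = (77.3)(13.4)(13.0099) = 13480 J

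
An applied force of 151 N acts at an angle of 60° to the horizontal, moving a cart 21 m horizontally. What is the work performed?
W = F·d·cosθ = (151)(21)cos(60°) = 1586 J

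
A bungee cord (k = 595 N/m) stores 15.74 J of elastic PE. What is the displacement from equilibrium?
x = √(2·PE/k) = √(2·15.74/595) = 0.23 m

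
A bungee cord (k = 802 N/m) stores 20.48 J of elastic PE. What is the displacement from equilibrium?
x = √(2·PE/k) = √(2·20.48/802) = 0.226 m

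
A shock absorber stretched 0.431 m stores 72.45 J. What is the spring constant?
k = 2·PE/x² = 2·72.45/(0.431)² = 780.0 N/m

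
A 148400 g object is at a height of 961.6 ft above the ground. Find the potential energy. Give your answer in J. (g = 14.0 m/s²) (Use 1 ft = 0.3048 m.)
Convert to SI: m = 148.4 kg, h = 293.096 m
PE = mgh = (148.4)(14.0)(293.096) = 608900 J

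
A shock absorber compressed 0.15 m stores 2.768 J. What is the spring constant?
k = 2·PE/x² = 2·2.768/(0.15)² = 246.0 N/m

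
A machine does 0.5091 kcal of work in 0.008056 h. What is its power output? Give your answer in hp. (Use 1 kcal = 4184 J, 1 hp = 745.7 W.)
Convert to SI: W = 2130.07 J, t = 29.0016 s
P = W/t = 2130.07/29.0016 = 73.4468 W = 0.09849 hp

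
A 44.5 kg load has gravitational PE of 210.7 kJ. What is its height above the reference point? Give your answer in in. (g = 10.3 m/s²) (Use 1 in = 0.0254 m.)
Convert to SI: m = 44.5 kg, PE = 210700 J
h = PE/(mg) = 210700/(44.5·10.3) = 459.692 m = 18100 in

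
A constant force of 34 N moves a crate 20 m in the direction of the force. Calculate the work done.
W = F·d = (34)(20) = 680.0 J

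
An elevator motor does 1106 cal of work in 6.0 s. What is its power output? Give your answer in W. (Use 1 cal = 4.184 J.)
Convert to SI: W = 4627.5 J, t = 6.0 s
P = W/t = 4627.5/6.0 = 771.3 W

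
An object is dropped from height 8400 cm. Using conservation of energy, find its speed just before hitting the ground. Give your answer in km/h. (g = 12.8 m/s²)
Convert to SI: h = 84.0 m
mgh = ½mv² ⇒ v = √(2gh) = √(2·12.8·84.0) = 46.3724 m/s = 166.9 km/h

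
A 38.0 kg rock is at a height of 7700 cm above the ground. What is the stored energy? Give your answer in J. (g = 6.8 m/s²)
Convert to SI: m = 38.0 kg, h = 77.0 m
PE = mgh = (38.0)(6.8)(77.0) = 19900 J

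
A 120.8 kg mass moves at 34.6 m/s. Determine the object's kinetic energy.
KE = ½mv² = ½(120.8)(34.6)² = 72310 J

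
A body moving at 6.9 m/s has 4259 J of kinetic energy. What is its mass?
m = 2·KE/v² = 2·4259/(6.9)² = 178.9 kg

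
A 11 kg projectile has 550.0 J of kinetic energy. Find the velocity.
v = √(2·KE/m) = √(2·550.0/11) = 10.0 m/s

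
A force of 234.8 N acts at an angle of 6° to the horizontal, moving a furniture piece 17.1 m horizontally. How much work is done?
W = F·d·cosθ = (234.8)(17.1)cos(6°) = 3993 J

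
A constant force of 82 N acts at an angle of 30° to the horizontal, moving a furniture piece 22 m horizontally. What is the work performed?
W = F·d·cosθ = (82)(22)cos(30°) = 1562 J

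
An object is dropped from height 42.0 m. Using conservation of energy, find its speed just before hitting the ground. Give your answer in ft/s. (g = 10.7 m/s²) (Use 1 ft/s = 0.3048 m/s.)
mgh = ½mv² ⇒ v = √(2gh) = √(2·10.7·42.0) = 29.98 m/s = 98.36 ft/s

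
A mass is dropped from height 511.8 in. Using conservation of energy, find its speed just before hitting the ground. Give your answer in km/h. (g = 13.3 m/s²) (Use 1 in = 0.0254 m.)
Convert to SI: h = 12.9997 m
mgh = ½mv² ⇒ v = √(2gh) = √(2·13.3·12.9997) = 18.5955 m/s = 66.94 km/h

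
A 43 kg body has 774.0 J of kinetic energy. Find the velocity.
v = √(2·KE/m) = √(2·774.0/43) = 6.0 m/s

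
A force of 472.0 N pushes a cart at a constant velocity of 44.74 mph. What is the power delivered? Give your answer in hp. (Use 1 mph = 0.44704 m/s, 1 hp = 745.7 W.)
Convert to SI: F = 472.0 N, v = 20.0006 m/s
P = Fv = (472.0)(20.0006) = 9440.27 W = 12.66 hp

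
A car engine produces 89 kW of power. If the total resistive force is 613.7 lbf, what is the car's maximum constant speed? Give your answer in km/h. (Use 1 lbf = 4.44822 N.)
Convert to SI: F = 2729.87 N
P = Fv ⇒ v = P/F = 89000 W/2729.87 N = 32.6023 m/s = 117.4 km/h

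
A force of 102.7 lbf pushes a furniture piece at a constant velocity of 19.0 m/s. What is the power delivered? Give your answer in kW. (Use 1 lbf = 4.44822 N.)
Convert to SI: F = 456.832 N, v = 19.0 m/s
P = Fv = (456.832)(19.0) = 8679.81 W = 8.68 kW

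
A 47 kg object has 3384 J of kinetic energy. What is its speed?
v = √(2·KE/m) = √(2·3384/47) = 12.0 m/s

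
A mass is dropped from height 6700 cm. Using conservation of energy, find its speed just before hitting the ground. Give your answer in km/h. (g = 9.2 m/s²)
Convert to SI: h = 67.0 m
mgh = ½mv² ⇒ v = √(2gh) = √(2·9.2·67.0) = 35.1113 m/s = 126.4 km/h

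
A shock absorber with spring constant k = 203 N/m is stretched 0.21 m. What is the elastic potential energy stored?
PE = ½kx² = ½(203)(0.21)² = 4.476 J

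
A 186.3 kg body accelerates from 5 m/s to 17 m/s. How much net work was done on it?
W = ΔKE = ½m(v₂² − v₁²) = ½(186.3)(17² − 5²) = 24591.6 J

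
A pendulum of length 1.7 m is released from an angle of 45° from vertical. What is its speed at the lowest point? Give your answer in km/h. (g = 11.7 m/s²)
h = L(1 − cosθ) = 1.7(1 − cos45°) = 0.497918 m
v = √(2gh) = √(2·11.7·0.497918) = 3.4134 m/s = 12.29 km/h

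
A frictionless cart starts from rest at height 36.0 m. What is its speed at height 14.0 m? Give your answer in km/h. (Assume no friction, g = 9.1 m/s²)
mgh₁ = mgh₂ + ½mv² ⇒ v = √(2g(h₁−h₂)) = √(2·9.1·22.0) = 20.01 m/s = 72.04 km/h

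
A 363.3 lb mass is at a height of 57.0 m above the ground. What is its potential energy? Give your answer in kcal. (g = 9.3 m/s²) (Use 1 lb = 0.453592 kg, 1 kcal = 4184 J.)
Convert to SI: m = 164.79 kg, h = 57.0 m
PE = mgh = (164.79)(9.3)(57.0) = 87355.2 J = 20.88 kcal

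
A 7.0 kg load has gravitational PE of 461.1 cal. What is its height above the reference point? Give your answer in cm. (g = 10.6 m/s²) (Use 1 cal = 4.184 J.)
Convert to SI: m = 7.0 kg, PE = 1929.24 J
h = PE/(mg) = 1929.24/(7.0·10.6) = 26.0006 m = 2600 cm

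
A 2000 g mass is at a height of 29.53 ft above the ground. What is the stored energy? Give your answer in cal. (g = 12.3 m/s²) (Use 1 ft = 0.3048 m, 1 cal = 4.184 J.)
Convert to SI: m = 2.0 kg, h = 9.00074 m
PE = mgh = (2.0)(12.3)(9.00074) = 221.418 J = 52.92 cal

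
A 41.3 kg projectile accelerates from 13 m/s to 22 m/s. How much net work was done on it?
W = ΔKE = ½m(v₂² − v₁²) = ½(41.3)(22² − 13²) = 6504.75 J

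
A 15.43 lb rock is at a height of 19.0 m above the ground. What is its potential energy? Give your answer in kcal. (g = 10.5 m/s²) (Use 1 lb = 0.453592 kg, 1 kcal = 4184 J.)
Convert to SI: m = 6.99892 kg, h = 19.0 m
PE = mgh = (6.99892)(10.5)(19.0) = 1396.29 J = 0.3337 kcal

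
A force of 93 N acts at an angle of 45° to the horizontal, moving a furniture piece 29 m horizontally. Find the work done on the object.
W = F·d·cosθ = (93)(29)cos(45°) = 1907 J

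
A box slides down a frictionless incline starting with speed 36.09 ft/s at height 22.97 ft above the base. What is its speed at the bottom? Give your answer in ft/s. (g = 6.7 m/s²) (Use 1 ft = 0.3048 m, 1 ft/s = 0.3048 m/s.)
Convert to SI: v₀ = 11.0002 m/s, h = 7.00126 m
½mv₀² + mgh = ½mv² ⇒ v = √(v₀² + 2gh) = √(11.0002² + 2·6.7·7.00126) = 14.6568 m/s = 48.09 ft/s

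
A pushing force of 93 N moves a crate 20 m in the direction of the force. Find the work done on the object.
W = F·d = (93)(20) = 1860 J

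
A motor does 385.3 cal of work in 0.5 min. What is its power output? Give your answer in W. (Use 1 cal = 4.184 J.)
Convert to SI: W = 1612.1 J, t = 30.0 s
P = W/t = 1612.1/30.0 = 53.74 W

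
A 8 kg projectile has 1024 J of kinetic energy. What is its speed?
v = √(2·KE/m) = √(2·1024/8) = 16.0 m/s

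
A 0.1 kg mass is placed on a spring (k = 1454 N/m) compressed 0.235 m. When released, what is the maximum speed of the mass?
½kx² = ½mv² ⇒ v = x√(k/m) = (0.235)√(1454/0.1) = 28.34 m/s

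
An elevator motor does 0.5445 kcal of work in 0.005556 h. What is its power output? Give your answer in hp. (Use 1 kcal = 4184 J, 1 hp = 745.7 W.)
Convert to SI: W = 2278.19 J, t = 20.0016 s
P = W/t = 2278.19/20.0016 = 113.9 W = 0.1527 hp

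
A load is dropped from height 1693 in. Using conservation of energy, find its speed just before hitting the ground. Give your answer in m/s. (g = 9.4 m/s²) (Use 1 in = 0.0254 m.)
Convert to SI: h = 43.0022 m
mgh = ½mv² ⇒ v = √(2gh) = √(2·9.4·43.0022) = 28.43 m/s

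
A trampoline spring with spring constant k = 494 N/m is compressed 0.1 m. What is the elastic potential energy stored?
PE = ½kx² = ½(494)(0.1)² = 2.47 J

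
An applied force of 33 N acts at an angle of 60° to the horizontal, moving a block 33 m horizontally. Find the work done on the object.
W = F·d·cosθ = (33)(33)cos(60°) = 544.5 J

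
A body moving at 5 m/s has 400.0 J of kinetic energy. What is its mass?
m = 2·KE/v² = 2·400.0/(5)² = 32.0 kg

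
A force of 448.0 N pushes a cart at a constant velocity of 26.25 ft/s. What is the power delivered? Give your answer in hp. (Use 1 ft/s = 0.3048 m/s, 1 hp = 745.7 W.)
Convert to SI: F = 448.0 N, v = 8.001 m/s
P = Fv = (448.0)(8.001) = 3584.45 W = 4.807 hp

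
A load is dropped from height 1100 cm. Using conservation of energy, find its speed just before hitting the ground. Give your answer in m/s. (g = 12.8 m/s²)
Convert to SI: h = 11.0 m
mgh = ½mv² ⇒ v = √(2gh) = √(2·12.8·11.0) = 16.78 m/s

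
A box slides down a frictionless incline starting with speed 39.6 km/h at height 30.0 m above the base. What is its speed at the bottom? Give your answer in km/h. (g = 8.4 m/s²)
Convert to SI: v₀ = 11.0 m/s, h = 30.0 m
½mv₀² + mgh = ½mv² ⇒ v = √(v₀² + 2gh) = √(11.0² + 2·8.4·30.0) = 25.0 m/s = 90.0 km/h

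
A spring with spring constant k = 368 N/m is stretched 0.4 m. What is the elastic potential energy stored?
PE = ½kx² = ½(368)(0.4)² = 29.44 J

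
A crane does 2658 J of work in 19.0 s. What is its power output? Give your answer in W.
P = W/t = 2658.0/19.0 = 139.9 W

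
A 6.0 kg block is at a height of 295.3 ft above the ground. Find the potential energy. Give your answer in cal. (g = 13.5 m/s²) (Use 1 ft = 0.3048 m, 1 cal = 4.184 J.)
Convert to SI: m = 6.0 kg, h = 90.0074 m
PE = mgh = (6.0)(13.5)(90.0074) = 7290.6 J = 1742 cal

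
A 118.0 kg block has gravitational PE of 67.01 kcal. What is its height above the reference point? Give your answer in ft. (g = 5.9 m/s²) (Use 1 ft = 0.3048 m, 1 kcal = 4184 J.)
Convert to SI: m = 118.0 kg, PE = 280370 J
h = PE/(mg) = 280370/(118.0·5.9) = 402.715 m = 1321 ft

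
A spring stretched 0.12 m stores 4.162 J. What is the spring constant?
k = 2·PE/x² = 2·4.162/(0.12)² = 578.1 N/m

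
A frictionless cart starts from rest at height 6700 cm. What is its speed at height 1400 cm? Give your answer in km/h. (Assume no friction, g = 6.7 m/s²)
Convert to SI: h₁−h₂ = 53.0 m
mgh₁ = mgh₂ + ½mv² ⇒ v = √(2g(h₁−h₂)) = √(2·6.7·53.0) = 26.6496 m/s = 95.94 km/h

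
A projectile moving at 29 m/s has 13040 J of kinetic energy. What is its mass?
m = 2·KE/v² = 2·13040/(29)² = 31.01 kg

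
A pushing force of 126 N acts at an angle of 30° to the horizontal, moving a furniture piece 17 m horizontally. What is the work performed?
W = F·d·cosθ = (126)(17)cos(30°) = 1855 J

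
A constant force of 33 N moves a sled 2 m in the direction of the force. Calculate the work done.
W = F·d = (33)(2) = 66.0 J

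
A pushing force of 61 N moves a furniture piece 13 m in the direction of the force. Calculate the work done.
W = F·d = (61)(13) = 793.0 J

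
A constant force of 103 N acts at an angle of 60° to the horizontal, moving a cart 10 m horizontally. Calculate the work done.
W = F·d·cosθ = (103)(10)cos(60°) = 515.0 J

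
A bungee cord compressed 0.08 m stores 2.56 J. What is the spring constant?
k = 2·PE/x² = 2·2.56/(0.08)² = 800.0 N/m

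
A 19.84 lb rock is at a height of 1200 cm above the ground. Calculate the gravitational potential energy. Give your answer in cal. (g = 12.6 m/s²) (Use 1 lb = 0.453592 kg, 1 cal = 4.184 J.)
Convert to SI: m = 8.99927 kg, h = 12.0 m
PE = mgh = (8.99927)(12.6)(12.0) = 1360.69 J = 325.2 cal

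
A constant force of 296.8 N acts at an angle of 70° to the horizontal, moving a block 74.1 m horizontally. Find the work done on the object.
W = F·d·cosθ = (296.8)(74.1)cos(70°) = 7522 J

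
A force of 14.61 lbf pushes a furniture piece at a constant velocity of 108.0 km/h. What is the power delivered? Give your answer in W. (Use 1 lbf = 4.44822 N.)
Convert to SI: F = 64.9885 N, v = 30.0 m/s
P = Fv = (64.9885)(30.0) = 1950 W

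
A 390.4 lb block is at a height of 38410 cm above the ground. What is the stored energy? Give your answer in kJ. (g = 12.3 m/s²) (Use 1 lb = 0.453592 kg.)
Convert to SI: m = 177.082 kg, h = 384.1 m
PE = mgh = (177.082)(12.3)(384.1) = 836613 J = 836.6 kJ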